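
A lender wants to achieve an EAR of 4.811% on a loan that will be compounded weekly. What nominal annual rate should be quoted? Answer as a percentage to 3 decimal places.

4.701%

(1 + r/52)^52 − 1 = 0.04811, so 1 + r/52 = 1.04811^(1/52).
r/52 = 0.000904, so r = 0.047010 = 4.701%.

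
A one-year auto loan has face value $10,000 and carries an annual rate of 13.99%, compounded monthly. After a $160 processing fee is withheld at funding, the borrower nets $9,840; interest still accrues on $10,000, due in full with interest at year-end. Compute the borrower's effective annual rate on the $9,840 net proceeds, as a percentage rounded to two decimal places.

Amount owed after one year: 10,000 × (1 + 0.1399/12)^12 = 10,000 × 1.149228 = $11,492.28.
Effective rate on net proceeds: 11,492.28 / 9,840 − 1 = 0.167915 = 16.79%.

16.79%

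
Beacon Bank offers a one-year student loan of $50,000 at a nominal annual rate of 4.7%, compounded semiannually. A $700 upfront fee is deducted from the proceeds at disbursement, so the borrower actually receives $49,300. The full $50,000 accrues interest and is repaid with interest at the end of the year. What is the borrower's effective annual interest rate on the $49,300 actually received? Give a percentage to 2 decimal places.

Amount owed after one year: 50,000 × (1 + 0.047/2)^2 = 50,000 × 1.047552 = $52,377.61.
Effective rate on net proceeds: 52,377.61 / 49,300 − 1 = 0.062426 = 6.24%.

6.24%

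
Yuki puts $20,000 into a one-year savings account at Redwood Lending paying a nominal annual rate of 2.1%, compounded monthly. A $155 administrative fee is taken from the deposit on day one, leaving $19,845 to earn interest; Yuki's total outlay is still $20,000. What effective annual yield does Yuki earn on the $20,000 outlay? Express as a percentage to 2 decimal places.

1.33%

Value after one year: 19,845 × (1 + 0.021/12)^12 = 19,845 × 1.021203 = $20,265.78.
Effective yield on the $20,000 outlay: 20,265.78 / 20,000 − 1 = 0.013289 = 1.33%.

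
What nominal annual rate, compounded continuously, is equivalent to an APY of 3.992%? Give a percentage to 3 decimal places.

3.914%

Continuous: nominal r satisfies e^r − 1 = 0.03992.
r = ln(1 + 0.03992) = ln(1.03992) = 0.039144 = 3.914%.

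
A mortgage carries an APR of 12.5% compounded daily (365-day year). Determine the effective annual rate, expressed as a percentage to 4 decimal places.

EAR = (1 + 0.125/365)^365 − 1.
= (1 + 0.000342)^365 − 1 = 1.133124 − 1 = 13.3124%.

13.3124%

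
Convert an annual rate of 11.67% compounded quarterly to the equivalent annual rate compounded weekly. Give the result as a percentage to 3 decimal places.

11.516%

EAR = (1 + 0.1167/4)^4 − 1 = 0.121907.
Solve (1 + r/52)^52 = 1.121907: r/52 = 1.121907^(1/52) − 1 = 0.002215, so r = 0.115157 = 11.516%.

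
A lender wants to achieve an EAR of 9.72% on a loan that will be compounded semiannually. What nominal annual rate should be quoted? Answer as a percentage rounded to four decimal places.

(1 + r/2)^2 − 1 = 0.0972, so 1 + r/2 = 1.0972^(1/2).
r/2 = 0.047473, so r = 0.094946 = 9.4946%.

9.4946%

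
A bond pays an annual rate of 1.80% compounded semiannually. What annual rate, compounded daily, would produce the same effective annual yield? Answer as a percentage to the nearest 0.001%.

1.792%

EAR = (1 + 0.0180/2)^2 − 1 = 0.018081.
Solve (1 + r/365)^365 = 1.018081: r/365 = 1.018081^(1/365) − 1 = 0.000049, so r = 0.017920 = 1.792%.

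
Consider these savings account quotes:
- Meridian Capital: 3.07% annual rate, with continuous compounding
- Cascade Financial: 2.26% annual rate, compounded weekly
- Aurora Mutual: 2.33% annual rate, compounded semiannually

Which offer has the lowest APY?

Meridian Capital: e^0.0307 − 1 = 3.118%
Cascade Financial: (1 + 0.0226/52)^52 − 1 = 2.285%
Aurora Mutual: (1 + 0.0233/2)^2 − 1 = 2.344%
The lowest effective annual rate is Cascade Financial at 2.285%.

Cascade Financial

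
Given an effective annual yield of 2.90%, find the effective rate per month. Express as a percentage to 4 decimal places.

0.2385%

The per-month rate i satisfies (1 + i)^12 = 1 + 0.0290.
i = 1.0290^(1/12) − 1 = 0.0023851 = 0.2385%.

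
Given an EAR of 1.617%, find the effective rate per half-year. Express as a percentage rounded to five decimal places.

The per-half-year rate i satisfies (1 + i)^2 = 1 + 0.01617.
i = 1.01617^(1/2) − 1 = 0.0080526 = 0.80526%.

0.80526%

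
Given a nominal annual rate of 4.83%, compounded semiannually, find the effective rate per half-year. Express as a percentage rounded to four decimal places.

With a nominal annual rate compounded semiannually, the periodic rate is the nominal rate divided by 2.
i = 0.0483 / 2 = 0.0241500 = 2.4150%.

2.4150%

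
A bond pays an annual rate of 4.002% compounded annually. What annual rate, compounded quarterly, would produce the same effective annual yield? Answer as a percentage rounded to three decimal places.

Compounded annually, EAR = nominal = 0.040020.
Solve (1 + r/4)^4 = 1.040020: r/4 = 1.040020^(1/4) − 1 = 0.009858, so r = 0.039433 = 3.943%.

3.943%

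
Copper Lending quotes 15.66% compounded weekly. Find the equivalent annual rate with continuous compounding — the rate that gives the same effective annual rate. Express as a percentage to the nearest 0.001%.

15.636%

EAR = (1 + 0.1566/52)^52 − 1 = 0.169253.
Equivalent continuous rate: r = ln(1 + 0.169253) = 0.156365 = 15.636%.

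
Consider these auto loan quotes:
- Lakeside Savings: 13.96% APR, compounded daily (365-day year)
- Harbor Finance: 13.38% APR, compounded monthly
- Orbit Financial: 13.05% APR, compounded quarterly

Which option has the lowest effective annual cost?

Lakeside Savings: (1 + 0.1396/365)^365 − 1 = 14.978%
Harbor Finance: (1 + 0.1338/12)^12 − 1 = 14.232%
Orbit Financial: (1 + 0.1305/4)^4 − 1 = 13.703%
The lowest effective annual rate is Orbit Financial at 13.703%.

Orbit Financial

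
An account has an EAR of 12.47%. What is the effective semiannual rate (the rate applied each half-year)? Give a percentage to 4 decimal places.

6.0519%

The per-half-year rate i satisfies (1 + i)^2 = 1 + 0.1247.
i = 1.1247^(1/2) − 1 = 0.0605187 = 6.0519%.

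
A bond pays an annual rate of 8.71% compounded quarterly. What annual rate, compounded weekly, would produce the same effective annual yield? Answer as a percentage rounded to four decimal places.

8.6237%

EAR = (1 + 0.0871/4)^4 − 1 = 0.089986.
Solve (1 + r/52)^52 = 1.089986: r/52 = 1.089986^(1/52) − 1 = 0.001658, so r = 0.086237 = 8.6237%.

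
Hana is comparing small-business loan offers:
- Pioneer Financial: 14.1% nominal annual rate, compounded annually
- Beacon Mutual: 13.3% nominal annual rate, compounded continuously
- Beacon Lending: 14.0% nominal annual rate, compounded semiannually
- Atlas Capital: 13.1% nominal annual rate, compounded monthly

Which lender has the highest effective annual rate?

Pioneer Financial: compounded annually, EAR = 14.100%
Beacon Mutual: e^0.133 − 1 = 14.225%
Beacon Lending: (1 + 0.140/2)^2 − 1 = 14.490%
Atlas Capital: (1 + 0.131/12)^12 − 1 = 13.916%
The highest effective annual rate is Beacon Lending at 14.490%.

Beacon Lending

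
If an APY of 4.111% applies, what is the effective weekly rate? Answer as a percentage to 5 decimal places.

The per-week rate i satisfies (1 + i)^52 = 1 + 0.04111.
i = 1.04111^(1/52) − 1 = 0.0007751 = 0.07751%.

0.07751%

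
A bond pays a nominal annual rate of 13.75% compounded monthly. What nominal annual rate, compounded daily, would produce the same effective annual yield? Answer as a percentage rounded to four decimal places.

EAR = (1 + 0.1375/12)^12 − 1 = 0.146505.
Solve (1 + r/365)^365 = 1.146505: r/365 = 1.146505^(1/365) − 1 = 0.000375, so r = 0.136744 = 13.6744%.

13.6744%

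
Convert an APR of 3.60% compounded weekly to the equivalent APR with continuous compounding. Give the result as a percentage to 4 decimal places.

EAR = (1 + 0.0360/52)^52 − 1 = 0.036643.
Equivalent continuous rate: r = ln(1 + 0.036643) = 0.035988 = 3.5988%.

3.5988%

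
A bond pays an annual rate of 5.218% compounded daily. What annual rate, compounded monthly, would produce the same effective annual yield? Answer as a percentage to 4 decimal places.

EAR = (1 + 0.05218/365)^365 − 1 = 0.053561.
Solve (1 + r/12)^12 = 1.053561: r/12 = 1.053561^(1/12) − 1 = 0.004357, so r = 0.052290 = 5.2290%.

5.2290%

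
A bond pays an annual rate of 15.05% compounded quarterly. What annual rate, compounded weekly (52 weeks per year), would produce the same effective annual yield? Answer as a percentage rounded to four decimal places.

14.7948%

EAR = (1 + 0.1505/4)^4 − 1 = 0.159209.
Solve (1 + r/52)^52 = 1.159209: r/52 = 1.159209^(1/52) − 1 = 0.002845, so r = 0.147948 = 14.7948%.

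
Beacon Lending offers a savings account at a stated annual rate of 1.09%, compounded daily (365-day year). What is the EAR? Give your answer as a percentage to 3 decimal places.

EAR = (1 + 0.0109/365)^365 − 1.
= 1.010959 − 1 = 1.096%.

1.096%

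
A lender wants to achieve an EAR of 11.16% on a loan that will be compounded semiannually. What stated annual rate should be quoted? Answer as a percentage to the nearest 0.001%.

(1 + r/2)^2 − 1 = 0.1116, so 1 + r/2 = 1.1116^(1/2).
r/2 = 0.054324, so r = 0.108649 = 10.865%.

10.865%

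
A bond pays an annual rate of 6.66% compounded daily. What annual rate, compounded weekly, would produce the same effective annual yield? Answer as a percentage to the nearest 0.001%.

6.664%

EAR = (1 + 0.0666/365)^365 − 1 = 0.068861.
Solve (1 + r/52)^52 = 1.068861: r/52 = 1.068861^(1/52) − 1 = 0.001281, so r = 0.066637 = 6.664%.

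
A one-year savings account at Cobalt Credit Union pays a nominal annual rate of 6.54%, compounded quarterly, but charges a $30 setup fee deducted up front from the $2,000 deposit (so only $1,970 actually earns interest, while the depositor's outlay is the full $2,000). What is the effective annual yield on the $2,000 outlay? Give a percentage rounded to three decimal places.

5.102%

Value after one year: 1,970 × (1 + 0.0654/4)^4 = 1,970 × 1.067021 = $2,102.03.
Effective yield on the $2,000 outlay: 2,102.03 / 2,000 − 1 = 0.051016 = 5.102%.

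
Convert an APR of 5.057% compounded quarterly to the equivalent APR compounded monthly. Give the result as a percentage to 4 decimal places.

EAR = (1 + 0.05057/4)^4 − 1 = 0.051537.
Solve (1 + r/12)^12 = 1.051537: r/12 = 1.051537^(1/12) − 1 = 0.004197, so r = 0.050358 = 5.0358%.

5.0358%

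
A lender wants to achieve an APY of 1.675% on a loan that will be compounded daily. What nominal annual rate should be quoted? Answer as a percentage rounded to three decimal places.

(1 + r/365)^365 − 1 = 0.01675, so 1 + r/365 = 1.01675^(1/365).
r/365 = 0.000046, so r = 0.016612 = 1.661%.

1.661%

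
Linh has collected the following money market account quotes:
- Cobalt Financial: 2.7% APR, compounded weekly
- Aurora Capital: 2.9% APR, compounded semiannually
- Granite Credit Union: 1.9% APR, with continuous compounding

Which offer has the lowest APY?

Cobalt Financial: (1 + 0.027/52)^52 − 1 = 2.736%
Aurora Capital: (1 + 0.029/2)^2 − 1 = 2.921%
Granite Credit Union: e^0.019 − 1 = 1.918%
The lowest effective annual rate is Granite Credit Union at 1.918%.

Granite Credit Union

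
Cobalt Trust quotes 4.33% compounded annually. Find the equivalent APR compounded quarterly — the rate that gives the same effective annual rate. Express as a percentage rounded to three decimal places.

Compounded annually, EAR = nominal = 0.043300.
Solve (1 + r/4)^4 = 1.043300: r/4 = 1.043300^(1/4) − 1 = 0.010654, so r = 0.042614 = 4.261%.

4.261%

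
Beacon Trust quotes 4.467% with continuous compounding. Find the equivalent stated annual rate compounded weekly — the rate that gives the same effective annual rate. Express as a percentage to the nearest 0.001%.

4.469%

EAR under continuous compounding: e^0.04467 − 1 = 0.045683.
Solve (1 + r/52)^52 = 1.045683: r/52 = 1.045683^(1/52) − 1 = 0.000859, so r = 0.044689 = 4.469%.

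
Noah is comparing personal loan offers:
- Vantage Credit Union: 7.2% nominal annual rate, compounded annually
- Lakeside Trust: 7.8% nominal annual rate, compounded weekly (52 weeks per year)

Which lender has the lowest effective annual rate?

Vantage Credit Union: compounded annually, EAR = 7.200%
Lakeside Trust: (1 + 0.078/52)^52 − 1 = 8.106%
The lowest effective annual rate is Vantage Credit Union at 7.200%.

Vantage Credit Union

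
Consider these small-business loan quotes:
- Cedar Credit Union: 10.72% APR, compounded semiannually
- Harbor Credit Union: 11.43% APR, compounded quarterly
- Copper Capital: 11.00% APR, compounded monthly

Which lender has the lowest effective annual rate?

Cedar Credit Union: (1 + 0.1072/2)^2 − 1 = 11.007%
Harbor Credit Union: (1 + 0.1143/4)^4 − 1 = 11.929%
Copper Capital: (1 + 0.1100/12)^12 − 1 = 11.572%
The lowest effective annual rate is Cedar Credit Union at 11.007%.

Cedar Credit Union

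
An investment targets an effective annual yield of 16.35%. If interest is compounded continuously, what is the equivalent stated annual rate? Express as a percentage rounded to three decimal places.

Continuous: nominal r satisfies e^r − 1 = 0.1635.
r = ln(1 + 0.1635) = ln(1.1635) = 0.151433 = 15.143%.

15.143%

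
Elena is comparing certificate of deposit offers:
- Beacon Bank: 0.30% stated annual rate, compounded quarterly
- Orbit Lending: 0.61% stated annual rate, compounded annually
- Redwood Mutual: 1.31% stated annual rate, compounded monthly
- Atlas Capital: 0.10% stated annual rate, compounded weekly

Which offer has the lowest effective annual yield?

Atlas Capital

Beacon Bank: (1 + 0.0030/4)^4 − 1 = 0.300%
Orbit Lending: compounded annually, EAR = 0.610%
Redwood Mutual: (1 + 0.0131/12)^12 − 1 = 1.318%
Atlas Capital: (1 + 0.0010/52)^52 − 1 = 0.100%
The lowest effective annual rate is Atlas Capital at 0.100%.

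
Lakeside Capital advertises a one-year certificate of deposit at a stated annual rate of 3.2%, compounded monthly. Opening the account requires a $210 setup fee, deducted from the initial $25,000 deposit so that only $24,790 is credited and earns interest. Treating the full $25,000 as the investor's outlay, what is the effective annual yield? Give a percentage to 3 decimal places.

2.380%

Value after one year: 24,790 × (1 + 0.032/12)^12 = 24,790 × 1.032474 = $25,595.02.
Effective yield on the $25,000 outlay: 25,595.02 / 25,000 − 1 = 0.023801 = 2.380%.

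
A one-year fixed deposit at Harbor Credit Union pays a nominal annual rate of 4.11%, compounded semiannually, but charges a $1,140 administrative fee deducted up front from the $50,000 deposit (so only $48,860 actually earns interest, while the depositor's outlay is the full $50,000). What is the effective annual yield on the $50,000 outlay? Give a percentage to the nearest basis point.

Value after one year: 48,860 × (1 + 0.0411/2)^2 = 48,860 × 1.041522 = $50,888.78.
Effective yield on the $50,000 outlay: 50,888.78 / 50,000 − 1 = 0.017776 = 1.78%.

1.78%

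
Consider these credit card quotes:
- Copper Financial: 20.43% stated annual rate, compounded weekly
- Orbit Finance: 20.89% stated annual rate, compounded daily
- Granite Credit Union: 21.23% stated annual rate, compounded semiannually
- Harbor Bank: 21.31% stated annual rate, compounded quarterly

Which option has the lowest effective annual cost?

Granite Credit Union

Copper Financial: (1 + 0.2043/52)^52 − 1 = 22.618%
Orbit Finance: (1 + 0.2089/365)^365 − 1 = 23.225%
Granite Credit Union: (1 + 0.2123/2)^2 − 1 = 22.357%
Harbor Bank: (1 + 0.2131/4)^4 − 1 = 23.074%
The lowest effective annual rate is Granite Credit Union at 22.357%.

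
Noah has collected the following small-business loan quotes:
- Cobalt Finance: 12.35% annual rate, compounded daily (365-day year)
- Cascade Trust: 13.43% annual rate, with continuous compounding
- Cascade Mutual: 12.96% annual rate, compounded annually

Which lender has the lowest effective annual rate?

Cobalt Finance: (1 + 0.1235/365)^365 − 1 = 13.143%
Cascade Trust: e^0.1343 − 1 = 14.374%
Cascade Mutual: compounded annually, EAR = 12.960%
The lowest effective annual rate is Cascade Mutual at 12.960%.

Cascade Mutual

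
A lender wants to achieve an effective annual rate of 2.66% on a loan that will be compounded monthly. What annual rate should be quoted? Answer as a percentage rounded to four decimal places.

2.6281%

(1 + r/12)^12 − 1 = 0.0266, so 1 + r/12 = 1.0266^(1/12).
r/12 = 0.002190, so r = 0.026281 = 2.6281%.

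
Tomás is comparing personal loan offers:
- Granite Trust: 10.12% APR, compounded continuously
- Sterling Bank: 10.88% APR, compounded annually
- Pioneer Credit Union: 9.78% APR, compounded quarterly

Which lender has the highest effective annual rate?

Granite Trust: e^0.1012 − 1 = 10.650%
Sterling Bank: compounded annually, EAR = 10.880%
Pioneer Credit Union: (1 + 0.0978/4)^4 − 1 = 10.145%
The highest effective annual rate is Sterling Bank at 10.880%.

Sterling Bank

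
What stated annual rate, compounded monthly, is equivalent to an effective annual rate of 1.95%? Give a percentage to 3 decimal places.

1.933%

(1 + r/12)^12 − 1 = 0.0195, so 1 + r/12 = 1.0195^(1/12).
r/12 = 0.001611, so r = 0.019328 = 1.933%.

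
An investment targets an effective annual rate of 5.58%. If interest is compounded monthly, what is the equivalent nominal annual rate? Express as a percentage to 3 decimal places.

(1 + r/12)^12 − 1 = 0.0558, so 1 + r/12 = 1.0558^(1/12).
r/12 = 0.004535, so r = 0.054422 = 5.442%.

5.442%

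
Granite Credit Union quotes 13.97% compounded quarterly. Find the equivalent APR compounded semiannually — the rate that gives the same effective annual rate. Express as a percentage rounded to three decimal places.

14.214%

EAR = (1 + 0.1397/4)^4 − 1 = 0.147190.
Solve (1 + r/2)^2 = 1.147190: r/2 = 1.147190^(1/2) − 1 = 0.071070, so r = 0.142140 = 14.214%.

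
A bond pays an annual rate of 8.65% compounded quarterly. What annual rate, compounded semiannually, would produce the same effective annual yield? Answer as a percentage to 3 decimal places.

EAR = (1 + 0.0865/4)^4 − 1 = 0.089347.
Solve (1 + r/2)^2 = 1.089347: r/2 = 1.089347^(1/2) − 1 = 0.043718, so r = 0.087435 = 8.744%.

8.744%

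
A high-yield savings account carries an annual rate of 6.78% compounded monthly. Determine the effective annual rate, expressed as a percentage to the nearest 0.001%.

EAR = (1 + 0.0678/12)^12 − 1.
= 1.069947 − 1 = 6.995%.

6.995%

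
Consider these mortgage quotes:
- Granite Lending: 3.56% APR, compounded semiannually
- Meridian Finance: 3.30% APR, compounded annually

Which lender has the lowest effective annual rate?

Meridian Finance

Granite Lending: (1 + 0.0356/2)^2 − 1 = 3.592%
Meridian Finance: compounded annually, EAR = 3.300%
The lowest effective annual rate is Meridian Finance at 3.300%.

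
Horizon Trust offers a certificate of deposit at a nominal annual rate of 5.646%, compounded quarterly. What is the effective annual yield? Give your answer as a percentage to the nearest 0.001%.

EAR = (1 + 0.05646/4)^4 − 1.
= (1 + 0.014115)^4 − 1 = 1.057667 − 1 = 5.767%.

5.767%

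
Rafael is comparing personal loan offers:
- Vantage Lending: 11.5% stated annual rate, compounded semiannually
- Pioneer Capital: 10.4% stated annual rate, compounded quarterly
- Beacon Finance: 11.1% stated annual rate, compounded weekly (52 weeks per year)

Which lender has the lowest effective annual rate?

Pioneer Capital

Vantage Lending: (1 + 0.115/2)^2 − 1 = 11.831%
Pioneer Capital: (1 + 0.104/4)^4 − 1 = 10.813%
Beacon Finance: (1 + 0.111/52)^52 − 1 = 11.726%
The lowest effective annual rate is Pioneer Capital at 10.813%.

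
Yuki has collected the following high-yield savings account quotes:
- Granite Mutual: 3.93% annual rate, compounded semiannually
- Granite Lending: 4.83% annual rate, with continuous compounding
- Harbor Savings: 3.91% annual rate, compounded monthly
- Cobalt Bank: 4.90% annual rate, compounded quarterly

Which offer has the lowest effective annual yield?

Granite Mutual: (1 + 0.0393/2)^2 − 1 = 3.969%
Granite Lending: e^0.0483 − 1 = 4.949%
Harbor Savings: (1 + 0.0391/12)^12 − 1 = 3.981%
Cobalt Bank: (1 + 0.0490/4)^4 − 1 = 4.991%
The lowest effective annual rate is Granite Mutual at 3.969%.

Granite Mutual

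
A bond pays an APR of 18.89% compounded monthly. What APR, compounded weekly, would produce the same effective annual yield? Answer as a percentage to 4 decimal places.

EAR = (1 + 0.1889/12)^12 − 1 = 0.206144.
Solve (1 + r/52)^52 = 1.206144: r/52 = 1.206144^(1/52) − 1 = 0.003611, so r = 0.187767 = 18.7767%.

18.7767%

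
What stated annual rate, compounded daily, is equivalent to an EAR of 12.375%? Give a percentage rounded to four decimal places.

(1 + r/365)^365 − 1 = 0.12375, so 1 + r/365 = 1.12375^(1/365).
r/365 = 0.000320, so r = 0.116690 = 11.6690%.

11.6690%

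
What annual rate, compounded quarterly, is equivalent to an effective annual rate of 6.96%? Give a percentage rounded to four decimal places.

(1 + r/4)^4 − 1 = 0.0696, so 1 + r/4 = 1.0696^(1/4).
r/4 = 0.016963, so r = 0.067854 = 6.7854%.

6.7854%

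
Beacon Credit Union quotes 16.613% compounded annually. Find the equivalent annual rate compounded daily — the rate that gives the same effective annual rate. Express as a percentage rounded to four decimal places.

15.3723%

Compounded annually, EAR = nominal = 0.166130.
Solve (1 + r/365)^365 = 1.166130: r/365 = 1.166130^(1/365) − 1 = 0.000421, so r = 0.153723 = 15.3723%.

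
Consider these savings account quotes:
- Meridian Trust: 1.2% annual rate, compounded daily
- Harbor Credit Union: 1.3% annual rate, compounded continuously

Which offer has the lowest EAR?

Meridian Trust: (1 + 0.012/365)^365 − 1 = 1.207%
Harbor Credit Union: e^0.013 − 1 = 1.308%
The lowest effective annual rate is Meridian Trust at 1.207%.

Meridian Trust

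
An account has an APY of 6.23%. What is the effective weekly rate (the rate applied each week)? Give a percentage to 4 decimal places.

The per-week rate i satisfies (1 + i)^52 = 1 + 0.0623.
i = 1.0623^(1/52) − 1 = 0.0011629 = 0.1163%.

0.1163%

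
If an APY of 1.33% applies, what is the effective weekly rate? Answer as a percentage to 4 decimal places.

0.0254%

The per-week rate i satisfies (1 + i)^52 = 1 + 0.0133.
i = 1.0133^(1/52) − 1 = 0.0002541 = 0.0254%.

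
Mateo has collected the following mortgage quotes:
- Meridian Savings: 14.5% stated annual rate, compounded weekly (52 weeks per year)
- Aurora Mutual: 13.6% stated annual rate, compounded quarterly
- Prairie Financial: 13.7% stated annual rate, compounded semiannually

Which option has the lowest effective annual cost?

Prairie Financial

Meridian Savings: (1 + 0.145/52)^52 − 1 = 15.581%
Aurora Mutual: (1 + 0.136/4)^4 − 1 = 14.309%
Prairie Financial: (1 + 0.137/2)^2 − 1 = 14.169%
The lowest effective annual rate is Prairie Financial at 14.169%.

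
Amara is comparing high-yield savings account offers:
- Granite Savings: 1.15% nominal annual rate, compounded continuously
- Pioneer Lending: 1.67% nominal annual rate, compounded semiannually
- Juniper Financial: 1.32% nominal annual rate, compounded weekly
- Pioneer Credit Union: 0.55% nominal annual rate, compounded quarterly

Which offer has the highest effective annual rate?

Pioneer Lending

Granite Savings: e^0.0115 − 1 = 1.157%
Pioneer Lending: (1 + 0.0167/2)^2 − 1 = 1.677%
Juniper Financial: (1 + 0.0132/52)^52 − 1 = 1.329%
Pioneer Credit Union: (1 + 0.0055/4)^4 − 1 = 0.551%
The highest effective annual rate is Pioneer Lending at 1.677%.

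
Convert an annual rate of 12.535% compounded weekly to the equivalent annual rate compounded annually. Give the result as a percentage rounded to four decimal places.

EAR = (1 + 0.12535/52)^52 − 1 = 0.133374.
Compounded annually, the equivalent nominal rate is the EAR itself: 13.3374%.

13.3374%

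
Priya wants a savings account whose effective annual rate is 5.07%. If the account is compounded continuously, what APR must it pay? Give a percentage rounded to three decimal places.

Continuous: nominal r satisfies e^r − 1 = 0.0507.
r = ln(1 + 0.0507) = ln(1.0507) = 0.049457 = 4.946%.

4.946%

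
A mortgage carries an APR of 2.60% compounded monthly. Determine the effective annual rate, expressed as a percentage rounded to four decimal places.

EAR = (1 + 0.0260/12)^12 − 1.
= 1.026312 − 1 = 2.6312%.

2.6312%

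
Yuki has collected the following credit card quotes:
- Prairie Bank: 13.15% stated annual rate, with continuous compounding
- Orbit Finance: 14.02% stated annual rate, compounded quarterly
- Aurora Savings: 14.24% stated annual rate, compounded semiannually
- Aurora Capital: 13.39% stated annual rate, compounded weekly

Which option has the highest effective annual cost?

Orbit Finance

Prairie Bank: e^0.1315 − 1 = 14.054%
Orbit Finance: (1 + 0.1402/4)^4 − 1 = 14.774%
Aurora Savings: (1 + 0.1424/2)^2 − 1 = 14.747%
Aurora Capital: (1 + 0.1339/52)^52 − 1 = 14.308%
The highest effective annual rate is Orbit Finance at 14.774%.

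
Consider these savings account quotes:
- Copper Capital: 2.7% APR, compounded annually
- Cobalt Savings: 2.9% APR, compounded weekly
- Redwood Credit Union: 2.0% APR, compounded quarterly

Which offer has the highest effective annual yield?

Copper Capital: compounded annually, EAR = 2.700%
Cobalt Savings: (1 + 0.029/52)^52 − 1 = 2.942%
Redwood Credit Union: (1 + 0.020/4)^4 − 1 = 2.015%
The highest effective annual rate is Cobalt Savings at 2.942%.

Cobalt Savings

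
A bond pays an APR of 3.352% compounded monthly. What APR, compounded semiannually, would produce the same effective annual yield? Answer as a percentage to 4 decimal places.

3.3755%

EAR = (1 + 0.03352/12)^12 − 1 = 0.034040.
Solve (1 + r/2)^2 = 1.034040: r/2 = 1.034040^(1/2) − 1 = 0.016877, so r = 0.033755 = 3.3755%.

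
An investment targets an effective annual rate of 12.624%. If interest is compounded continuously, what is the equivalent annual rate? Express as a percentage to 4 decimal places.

11.8885%

Continuous: nominal r satisfies e^r − 1 = 0.12624.
r = ln(1 + 0.12624) = ln(1.12624) = 0.118885 = 11.8885%.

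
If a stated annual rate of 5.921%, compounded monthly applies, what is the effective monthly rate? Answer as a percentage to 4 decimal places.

0.4934%

With a nominal annual rate compounded monthly, the periodic rate is the nominal rate divided by 12.
i = 0.05921 / 12 = 0.0049342 = 0.4934%.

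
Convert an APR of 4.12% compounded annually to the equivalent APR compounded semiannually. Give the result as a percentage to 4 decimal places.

4.0784%

Compounded annually, EAR = nominal = 0.041200.
Solve (1 + r/2)^2 = 1.041200: r/2 = 1.041200^(1/2) − 1 = 0.020392, so r = 0.040784 = 4.0784%.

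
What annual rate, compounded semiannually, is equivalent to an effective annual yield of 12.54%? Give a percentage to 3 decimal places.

12.170%

(1 + r/2)^2 − 1 = 0.1254, so 1 + r/2 = 1.1254^(1/2).
r/2 = 0.060849, so r = 0.121697 = 12.170%.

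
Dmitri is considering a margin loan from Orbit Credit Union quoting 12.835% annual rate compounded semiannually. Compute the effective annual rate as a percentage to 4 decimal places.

13.2468%

EAR = (1 + 0.12835/2)^2 − 1.
= 1.132468 − 1 = 13.2468%.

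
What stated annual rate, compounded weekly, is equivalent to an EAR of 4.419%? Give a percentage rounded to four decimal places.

(1 + r/52)^52 − 1 = 0.04419, so 1 + r/52 = 1.04419^(1/52).
r/52 = 0.000832, so r = 0.043259 = 4.3259%.

4.3259%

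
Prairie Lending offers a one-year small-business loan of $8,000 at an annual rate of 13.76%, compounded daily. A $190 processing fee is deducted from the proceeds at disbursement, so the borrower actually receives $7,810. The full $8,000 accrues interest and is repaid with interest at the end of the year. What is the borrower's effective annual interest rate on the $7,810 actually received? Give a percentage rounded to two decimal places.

17.54%

Amount owed after one year: 8,000 × (1 + 0.1376/365)^365 = 8,000 × 1.147487 = $9,179.89.
Effective rate on net proceeds: 9,179.89 / 7,810 − 1 = 0.175403 = 17.54%.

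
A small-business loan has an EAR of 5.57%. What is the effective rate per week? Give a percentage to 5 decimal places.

The per-week rate i satisfies (1 + i)^52 = 1 + 0.0557.
i = 1.0557^(1/52) − 1 = 0.0010429 = 0.10429%.

0.10429%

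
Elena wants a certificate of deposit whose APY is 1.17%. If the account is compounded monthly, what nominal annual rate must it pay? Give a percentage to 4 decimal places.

1.1638%

(1 + r/12)^12 − 1 = 0.0117, so 1 + r/12 = 1.0117^(1/12).
r/12 = 0.000970, so r = 0.011638 = 1.1638%.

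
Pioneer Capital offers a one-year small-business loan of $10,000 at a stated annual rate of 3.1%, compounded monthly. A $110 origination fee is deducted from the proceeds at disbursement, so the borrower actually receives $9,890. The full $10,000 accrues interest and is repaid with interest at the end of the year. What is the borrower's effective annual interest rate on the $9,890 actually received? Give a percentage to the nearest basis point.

Amount owed after one year: 10,000 × (1 + 0.031/12)^12 = 10,000 × 1.031444 = $10,314.44.
Effective rate on net proceeds: 10,314.44 / 9,890 − 1 = 0.042916 = 4.29%.

4.29%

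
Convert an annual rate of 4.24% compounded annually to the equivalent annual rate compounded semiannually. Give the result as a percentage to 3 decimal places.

4.196%

Compounded annually, EAR = nominal = 0.042400.
Solve (1 + r/2)^2 = 1.042400: r/2 = 1.042400^(1/2) − 1 = 0.020980, so r = 0.041960 = 4.196%.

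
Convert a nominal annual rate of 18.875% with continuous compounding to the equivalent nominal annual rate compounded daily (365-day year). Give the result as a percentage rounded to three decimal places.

EAR under continuous compounding: e^0.18875 − 1 = 0.207739.
Solve (1 + r/365)^365 = 1.207739: r/365 = 1.207739^(1/365) − 1 = 0.000517, so r = 0.188799 = 18.880%.

18.880%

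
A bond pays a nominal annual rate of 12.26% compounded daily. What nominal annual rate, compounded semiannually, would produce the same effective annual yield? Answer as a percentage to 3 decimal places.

EAR = (1 + 0.1226/365)^365 − 1 = 0.130409.
Solve (1 + r/2)^2 = 1.130409: r/2 = 1.130409^(1/2) − 1 = 0.063207, so r = 0.126414 = 12.641%.

12.641%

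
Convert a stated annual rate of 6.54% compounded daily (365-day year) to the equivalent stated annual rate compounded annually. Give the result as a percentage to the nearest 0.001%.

EAR = (1 + 0.0654/365)^365 − 1 = 0.067580.
Compounded annually, the equivalent nominal rate is the EAR itself: 6.758%.

6.758%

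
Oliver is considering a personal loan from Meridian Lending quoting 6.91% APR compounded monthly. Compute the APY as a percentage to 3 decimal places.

7.133%

EAR = (1 + 0.0691/12)^12 − 1.
= (1 + 0.005758)^12 − 1 = 1.071331 − 1 = 7.133%.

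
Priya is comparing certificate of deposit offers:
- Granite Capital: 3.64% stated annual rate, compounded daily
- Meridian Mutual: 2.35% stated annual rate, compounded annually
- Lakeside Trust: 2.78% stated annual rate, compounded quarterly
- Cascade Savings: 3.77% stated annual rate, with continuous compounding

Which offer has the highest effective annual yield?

Granite Capital: (1 + 0.0364/365)^365 − 1 = 3.707%
Meridian Mutual: compounded annually, EAR = 2.350%
Lakeside Trust: (1 + 0.0278/4)^4 − 1 = 2.809%
Cascade Savings: e^0.0377 − 1 = 3.842%
The highest effective annual rate is Cascade Savings at 3.842%.

Cascade Savings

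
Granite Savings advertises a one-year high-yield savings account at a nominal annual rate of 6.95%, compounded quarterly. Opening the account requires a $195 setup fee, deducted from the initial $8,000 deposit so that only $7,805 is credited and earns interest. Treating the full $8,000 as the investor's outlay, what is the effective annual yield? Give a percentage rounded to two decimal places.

Value after one year: 7,805 × (1 + 0.0695/4)^4 = 7,805 × 1.071332 = $8,361.75.
Effective yield on the $8,000 outlay: 8,361.75 / 8,000 − 1 = 0.045219 = 4.52%.

4.52%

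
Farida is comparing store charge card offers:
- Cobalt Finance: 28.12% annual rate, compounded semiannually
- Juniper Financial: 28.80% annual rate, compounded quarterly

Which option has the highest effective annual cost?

Cobalt Finance: (1 + 0.2812/2)^2 − 1 = 30.097%
Juniper Financial: (1 + 0.2880/4)^4 − 1 = 32.062%
The highest effective annual rate is Juniper Financial at 32.062%.

Juniper Financial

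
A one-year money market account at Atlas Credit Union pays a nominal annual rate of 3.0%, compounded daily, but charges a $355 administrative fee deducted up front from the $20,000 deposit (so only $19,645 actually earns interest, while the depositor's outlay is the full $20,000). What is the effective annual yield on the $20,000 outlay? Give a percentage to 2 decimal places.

Value after one year: 19,645 × (1 + 0.030/365)^365 = 19,645 × 1.030453 = $20,243.25.
Effective yield on the $20,000 outlay: 20,243.25 / 20,000 − 1 = 0.012163 = 1.22%.

1.22%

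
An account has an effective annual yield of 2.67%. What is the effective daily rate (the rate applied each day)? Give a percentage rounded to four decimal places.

0.0072%

The per-day rate i satisfies (1 + i)^365 = 1 + 0.0267.
i = 1.0267^(1/365) − 1 = 0.0000722 = 0.0072%.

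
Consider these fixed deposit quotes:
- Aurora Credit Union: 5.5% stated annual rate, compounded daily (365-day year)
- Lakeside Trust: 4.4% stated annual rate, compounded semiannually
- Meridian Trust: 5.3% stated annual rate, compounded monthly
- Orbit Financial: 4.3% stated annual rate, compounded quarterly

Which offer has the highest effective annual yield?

Aurora Credit Union: (1 + 0.055/365)^365 − 1 = 5.654%
Lakeside Trust: (1 + 0.044/2)^2 − 1 = 4.448%
Meridian Trust: (1 + 0.053/12)^12 − 1 = 5.431%
Orbit Financial: (1 + 0.043/4)^4 − 1 = 4.370%
The highest effective annual rate is Aurora Credit Union at 5.654%.

Aurora Credit Union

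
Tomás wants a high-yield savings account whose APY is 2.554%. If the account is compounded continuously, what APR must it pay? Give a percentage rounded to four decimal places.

2.5219%

Continuous: nominal r satisfies e^r − 1 = 0.02554.
r = ln(1 + 0.02554) = ln(1.02554) = 0.025219 = 2.5219%.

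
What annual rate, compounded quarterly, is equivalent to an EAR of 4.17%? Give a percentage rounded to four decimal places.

4.1063%

(1 + r/4)^4 − 1 = 0.0417, so 1 + r/4 = 1.0417^(1/4).
r/4 = 0.010266, so r = 0.041063 = 4.1063%.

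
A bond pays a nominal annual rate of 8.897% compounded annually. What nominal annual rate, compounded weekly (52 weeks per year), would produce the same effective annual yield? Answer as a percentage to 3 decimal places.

8.530%

Compounded annually, EAR = nominal = 0.088970.
Solve (1 + r/52)^52 = 1.088970: r/52 = 1.088970^(1/52) − 1 = 0.001640, so r = 0.085302 = 8.530%.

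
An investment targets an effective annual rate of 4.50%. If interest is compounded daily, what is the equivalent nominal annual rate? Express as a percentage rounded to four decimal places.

4.4020%

(1 + r/365)^365 − 1 = 0.0450, so 1 + r/365 = 1.0450^(1/365).
r/365 = 0.000121, so r = 0.044020 = 4.4020%.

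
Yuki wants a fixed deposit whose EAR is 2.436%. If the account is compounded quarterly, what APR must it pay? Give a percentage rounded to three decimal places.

(1 + r/4)^4 − 1 = 0.02436, so 1 + r/4 = 1.02436^(1/4).
r/4 = 0.006035, so r = 0.024141 = 2.414%.

2.414%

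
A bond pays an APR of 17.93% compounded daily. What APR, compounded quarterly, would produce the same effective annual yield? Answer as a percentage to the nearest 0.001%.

EAR = (1 + 0.1793/365)^365 − 1 = 0.196327.
Solve (1 + r/4)^4 = 1.196327: r/4 = 1.196327^(1/4) − 1 = 0.045833, so r = 0.183333 = 18.333%.

18.333%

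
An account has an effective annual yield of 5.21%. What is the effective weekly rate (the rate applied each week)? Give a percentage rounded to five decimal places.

The per-week rate i satisfies (1 + i)^52 = 1 + 0.0521.
i = 1.0521^(1/52) − 1 = 0.0009772 = 0.09772%.

0.09772%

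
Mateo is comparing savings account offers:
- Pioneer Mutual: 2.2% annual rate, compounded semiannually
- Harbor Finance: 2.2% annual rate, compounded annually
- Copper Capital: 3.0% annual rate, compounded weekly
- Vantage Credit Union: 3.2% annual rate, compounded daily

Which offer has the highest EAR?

Pioneer Mutual: (1 + 0.022/2)^2 − 1 = 2.212%
Harbor Finance: compounded annually, EAR = 2.200%
Copper Capital: (1 + 0.030/52)^52 − 1 = 3.045%
Vantage Credit Union: (1 + 0.032/365)^365 − 1 = 3.252%
The highest effective annual rate is Vantage Credit Union at 3.252%.

Vantage Credit Union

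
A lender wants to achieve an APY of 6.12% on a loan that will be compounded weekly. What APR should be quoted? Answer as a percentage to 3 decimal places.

5.943%

(1 + r/52)^52 − 1 = 0.0612, so 1 + r/52 = 1.0612^(1/52).
r/52 = 0.001143, so r = 0.059434 = 5.943%.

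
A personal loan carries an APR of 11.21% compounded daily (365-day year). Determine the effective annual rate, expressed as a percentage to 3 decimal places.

11.861%

EAR = (1 + 0.1121/365)^365 − 1.
= (1 + 0.000307)^365 − 1 = 1.118605 − 1 = 11.861%.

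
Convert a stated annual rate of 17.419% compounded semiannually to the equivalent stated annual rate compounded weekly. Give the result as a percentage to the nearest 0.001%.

EAR = (1 + 0.17419/2)^2 − 1 = 0.181776.
Solve (1 + r/52)^52 = 1.181776: r/52 = 1.181776^(1/52) − 1 = 0.003217, so r = 0.167287 = 16.729%.

16.729%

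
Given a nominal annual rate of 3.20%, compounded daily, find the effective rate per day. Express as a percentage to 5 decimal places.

With a nominal annual rate compounded daily, the periodic rate is the nominal rate divided by 365.
i = 0.0320 / 365 = 0.0000877 = 0.00877%.

0.00877%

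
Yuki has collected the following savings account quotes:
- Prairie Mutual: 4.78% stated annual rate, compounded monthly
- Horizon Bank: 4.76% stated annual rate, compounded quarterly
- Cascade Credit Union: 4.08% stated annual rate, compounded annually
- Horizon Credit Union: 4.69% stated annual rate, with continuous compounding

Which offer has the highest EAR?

Prairie Mutual

Prairie Mutual: (1 + 0.0478/12)^12 − 1 = 4.886%
Horizon Bank: (1 + 0.0476/4)^4 − 1 = 4.846%
Cascade Credit Union: compounded annually, EAR = 4.080%
Horizon Credit Union: e^0.0469 − 1 = 4.802%
The highest effective annual rate is Prairie Mutual at 4.886%.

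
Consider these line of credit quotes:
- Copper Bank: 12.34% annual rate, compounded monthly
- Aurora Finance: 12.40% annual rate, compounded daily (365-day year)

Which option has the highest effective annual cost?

Copper Bank: (1 + 0.1234/12)^12 − 1 = 13.062%
Aurora Finance: (1 + 0.1240/365)^365 − 1 = 13.199%
The highest effective annual rate is Aurora Finance at 13.199%.

Aurora Finance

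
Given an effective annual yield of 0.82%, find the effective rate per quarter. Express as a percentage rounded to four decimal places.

0.2044%

The per-quarter rate i satisfies (1 + i)^4 = 1 + 0.0082.
i = 1.0082^(1/4) − 1 = 0.0020437 = 0.2044%.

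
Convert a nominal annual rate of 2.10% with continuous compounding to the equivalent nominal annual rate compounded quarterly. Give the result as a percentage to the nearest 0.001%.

EAR under continuous compounding: e^0.0210 − 1 = 0.021222.
Solve (1 + r/4)^4 = 1.021222: r/4 = 1.021222^(1/4) − 1 = 0.005264, so r = 0.021055 = 2.106%.

2.106%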